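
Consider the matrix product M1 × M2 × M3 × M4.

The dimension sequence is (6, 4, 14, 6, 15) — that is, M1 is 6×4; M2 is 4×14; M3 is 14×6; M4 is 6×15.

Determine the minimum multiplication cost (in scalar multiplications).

Adjacent pairs: M1M2 = 6·4·14 = 336; M2M3 = 4·14·6 = 336; M3M4 = 14·6·15 = 1260.
Length 3: M1..M3: k=1: 0+336+6·4·6=480; k=2: 336+0+6·14·6=840 → min 480 | M2..M4: k=2: 0+1260+4·14·15=2100; k=3: 336+0+4·6·15=696 → min 696.
Length 4: M1..M4: k=1: 0+696+6·4·15=1056; k=2: 336+1260+6·14·15=2856; k=3: 480+0+6·6·15=1020 → min 1020.
Optimal order: ((M1 × (M2 × M3)) × M4) with cost 1020.

1020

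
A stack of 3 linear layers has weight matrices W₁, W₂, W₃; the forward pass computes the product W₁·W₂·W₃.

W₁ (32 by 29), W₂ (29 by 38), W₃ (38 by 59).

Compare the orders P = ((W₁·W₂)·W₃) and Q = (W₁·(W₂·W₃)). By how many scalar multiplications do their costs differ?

Order P = ((W₁·W₂)·W₃): (W₁·W₂): 32×29 by 29×38 → 32×38, cost 32·29·38 = 35264; ((W₁·W₂)·W₃): 32×38 by 38×59 → 32×59, cost 32·38·59 = 71744; cumulative 107008. Total 107008.
Order Q = (W₁·(W₂·W₃)): (W₂·W₃): 29×38 by 38×59 → 29×59, cost 29·38·59 = 65018; (W₁·(W₂·W₃)): 32×29 by 29×59 → 32×59, cost 32·29·59 = 54752; cumulative 119770. Total 119770.
Difference: |107008 − 119770| = 12762.

12762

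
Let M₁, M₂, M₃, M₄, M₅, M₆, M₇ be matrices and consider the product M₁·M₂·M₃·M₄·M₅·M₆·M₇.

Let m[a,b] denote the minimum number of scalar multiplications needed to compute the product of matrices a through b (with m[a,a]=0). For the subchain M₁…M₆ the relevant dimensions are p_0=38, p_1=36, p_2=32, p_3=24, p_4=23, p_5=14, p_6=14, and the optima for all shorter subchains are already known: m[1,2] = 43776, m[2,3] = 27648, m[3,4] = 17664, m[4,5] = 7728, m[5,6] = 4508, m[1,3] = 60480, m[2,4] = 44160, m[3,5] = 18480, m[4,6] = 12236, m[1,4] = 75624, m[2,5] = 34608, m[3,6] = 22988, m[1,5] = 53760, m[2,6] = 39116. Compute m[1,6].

58268

m[1,6] = min over k∈[1,5] of m[1,k]+m[k+1,6]+p_{0}·p_k·p_{6}.
k=1: 0 + 39116 + 38·36·14 = 58268; k=2: 43776 + 22988 + 38·32·14 = 83788; k=3: 60480 + 12236 + 38·24·14 = 85484; k=4: 75624 + 4508 + 38·23·14 = 92368; k=5: 53760 + 0 + 38·14·14 = 61208.
Minimum: 58268 at k=1.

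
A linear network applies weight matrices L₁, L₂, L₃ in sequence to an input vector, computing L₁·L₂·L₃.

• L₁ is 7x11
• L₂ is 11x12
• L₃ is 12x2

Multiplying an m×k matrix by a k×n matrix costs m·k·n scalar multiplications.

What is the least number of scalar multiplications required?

Order (L₁·(L₂·L₃)): (L₂·L₃): 11×12 by 12×2 → 11×2, cost 11·12·2 = 264; (L₁·(L₂·L₃)): 7×11 by 11×2 → 7×2, cost 7·11·2 = 154; cumulative 418. Total 418.
Order ((L₁·L₂)·L₃): (L₁·L₂): 7×11 by 11×12 → 7×12, cost 7·11·12 = 924; ((L₁·L₂)·L₃): 7×12 by 12×2 → 7×2, cost 7·12·2 = 168; cumulative 1092. Total 1092.
Minimum: 418.

418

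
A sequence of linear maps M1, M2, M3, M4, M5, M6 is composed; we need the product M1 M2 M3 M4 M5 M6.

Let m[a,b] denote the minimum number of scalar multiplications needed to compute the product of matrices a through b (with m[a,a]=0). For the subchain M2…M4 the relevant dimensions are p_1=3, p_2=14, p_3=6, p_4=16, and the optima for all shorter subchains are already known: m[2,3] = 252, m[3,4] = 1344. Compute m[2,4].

m[2,4] = min over k∈[2,3] of m[2,k]+m[k+1,4]+p_{1}·p_k·p_{4}.
k=2: 0 + 1344 + 3·14·16 = 2016; k=3: 252 + 0 + 3·6·16 = 540.
Minimum: 540 at k=3.

540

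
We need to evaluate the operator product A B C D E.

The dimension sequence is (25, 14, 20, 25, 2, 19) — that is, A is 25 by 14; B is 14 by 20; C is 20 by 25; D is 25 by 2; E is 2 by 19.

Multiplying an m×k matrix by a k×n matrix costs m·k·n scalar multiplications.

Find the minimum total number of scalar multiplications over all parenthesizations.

Adjacent pairs: AB = 25·14·20 = 7000; BC = 14·20·25 = 7000; CD = 20·25·2 = 1000; DE = 25·2·19 = 950.
Length 3: A..C: k=1: 0+7000+25·14·25=15750; k=2: 7000+0+25·20·25=19500 → min 15750 | B..D: k=2: 0+1000+14·20·2=1560; k=3: 7000+0+14·25·2=7700 → min 1560 | C..E: k=3: 0+950+20·25·19=10450; k=4: 1000+0+20·2·19=1760 → min 1760.
Length 4: A..D: k=1: 0+1560+25·14·2=2260; k=2: 7000+1000+25·20·2=9000; k=3: 15750+0+25·25·2=17000 → min 2260 | B..E: k=2: 0+1760+14·20·19=7080; k=3: 7000+950+14·25·19=14600; k=4: 1560+0+14·2·19=2092 → min 2092.
Length 5: A..E: k=1: 0+2092+25·14·19=8742; k=2: 7000+1760+25·20·19=18260; k=3: 15750+950+25·25·19=28575; k=4: 2260+0+25·2·19=3210 → min 3210.
Optimal order: ((A (B (C D))) E) with cost 3210.

3210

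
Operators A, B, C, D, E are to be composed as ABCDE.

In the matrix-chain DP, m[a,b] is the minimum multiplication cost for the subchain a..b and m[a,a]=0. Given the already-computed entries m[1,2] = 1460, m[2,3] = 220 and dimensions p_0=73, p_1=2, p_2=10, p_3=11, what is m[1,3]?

m[1,3] = min over k∈[1,2] of m[1,k]+m[k+1,3]+p_{0}·p_k·p_{3}.
k=1: 0 + 220 + 73·2·11 = 1826; k=2: 1460 + 0 + 73·10·11 = 9490.
Minimum: 1826 at k=1.

1826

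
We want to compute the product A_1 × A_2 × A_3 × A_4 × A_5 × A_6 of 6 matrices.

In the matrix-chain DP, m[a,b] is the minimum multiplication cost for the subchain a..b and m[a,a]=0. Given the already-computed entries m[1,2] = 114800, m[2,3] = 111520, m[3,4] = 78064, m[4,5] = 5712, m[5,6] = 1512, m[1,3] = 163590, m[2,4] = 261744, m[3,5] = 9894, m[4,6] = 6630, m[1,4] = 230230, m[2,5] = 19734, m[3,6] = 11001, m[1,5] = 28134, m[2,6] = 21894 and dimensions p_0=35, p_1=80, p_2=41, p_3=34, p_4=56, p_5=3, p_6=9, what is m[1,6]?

m[1,6] = min over k∈[1,5] of m[1,k]+m[k+1,6]+p_{0}·p_k·p_{6}.
k=1: 0 + 21894 + 35·80·9 = 47094; k=2: 114800 + 11001 + 35·41·9 = 138716; k=3: 163590 + 6630 + 35·34·9 = 180930; k=4: 230230 + 1512 + 35·56·9 = 249382; k=5: 28134 + 0 + 35·3·9 = 29079.
Minimum: 29079 at k=5.

29079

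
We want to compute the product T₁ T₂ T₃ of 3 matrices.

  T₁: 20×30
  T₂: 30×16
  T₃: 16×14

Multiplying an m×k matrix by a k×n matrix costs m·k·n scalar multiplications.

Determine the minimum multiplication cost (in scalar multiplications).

Order (T₁ (T₂ T₃)): (T₂ T₃): 30×16 by 16×14 → 30×14, cost 30·16·14 = 6720; (T₁ (T₂ T₃)): 20×30 by 30×14 → 20×14, cost 20·30·14 = 8400; cumulative 15120. Total 15120.
Order ((T₁ T₂) T₃): (T₁ T₂): 20×30 by 30×16 → 20×16, cost 20·30·16 = 9600; ((T₁ T₂) T₃): 20×16 by 16×14 → 20×14, cost 20·16·14 = 4480; cumulative 14080. Total 14080.
Minimum: 14080.

14080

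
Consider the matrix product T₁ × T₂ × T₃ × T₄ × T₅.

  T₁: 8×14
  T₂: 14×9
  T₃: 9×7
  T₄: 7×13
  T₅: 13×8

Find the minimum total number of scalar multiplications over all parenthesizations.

Adjacent pairs: T₁T₂ = 8·14·9 = 1008; T₂T₃ = 14·9·7 = 882; T₃T₄ = 9·7·13 = 819; T₄T₅ = 7·13·8 = 728.
Length 3: T₁..T₃: k=1: 0+882+8·14·7=1666; k=2: 1008+0+8·9·7=1512 → min 1512 | T₂..T₄: k=2: 0+819+14·9·13=2457; k=3: 882+0+14·7·13=2156 → min 2156 | T₃..T₅: k=3: 0+728+9·7·8=1232; k=4: 819+0+9·13·8=1755 → min 1232.
Length 4: T₁..T₄: k=1: 0+2156+8·14·13=3612; k=2: 1008+819+8·9·13=2763; k=3: 1512+0+8·7·13=2240 → min 2240 | T₂..T₅: k=2: 0+1232+14·9·8=2240; k=3: 882+728+14·7·8=2394; k=4: 2156+0+14·13·8=3612 → min 2240.
Length 5: T₁..T₅: k=1: 0+2240+8·14·8=3136; k=2: 1008+1232+8·9·8=2816; k=3: 1512+728+8·7·8=2688; k=4: 2240+0+8·13·8=3072 → min 2688.
Optimal order: (((T₁ × T₂) × T₃) × (T₄ × T₅)) with cost 2688.

2688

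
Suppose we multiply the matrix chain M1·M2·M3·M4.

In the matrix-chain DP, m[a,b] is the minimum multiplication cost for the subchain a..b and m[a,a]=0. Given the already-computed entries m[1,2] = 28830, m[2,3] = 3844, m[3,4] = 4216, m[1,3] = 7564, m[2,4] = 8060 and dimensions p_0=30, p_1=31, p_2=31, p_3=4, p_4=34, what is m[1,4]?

m[1,4] = min over k∈[1,3] of m[1,k]+m[k+1,4]+p_{0}·p_k·p_{4}.
k=1: 0 + 8060 + 30·31·34 = 39680; k=2: 28830 + 4216 + 30·31·34 = 64666; k=3: 7564 + 0 + 30·4·34 = 11644.
Minimum: 11644 at k=3.

11644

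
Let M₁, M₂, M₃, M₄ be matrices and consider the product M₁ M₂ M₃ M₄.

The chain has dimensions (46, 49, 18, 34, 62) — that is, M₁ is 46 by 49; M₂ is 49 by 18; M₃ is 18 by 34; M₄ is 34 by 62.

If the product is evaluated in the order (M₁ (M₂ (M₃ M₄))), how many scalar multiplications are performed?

232376

(M₃ M₄): 18×34 by 34×62 → 18×62, cost 18·34·62 = 37944
(M₂ (M₃ M₄)): 49×18 by 18×62 → 49×62, cost 49·18·62 = 54684; cumulative 92628
(M₁ (M₂ (M₃ M₄))): 46×49 by 49×62 → 46×62, cost 46·49·62 = 139748; cumulative 232376
Total: 232376 scalar multiplications.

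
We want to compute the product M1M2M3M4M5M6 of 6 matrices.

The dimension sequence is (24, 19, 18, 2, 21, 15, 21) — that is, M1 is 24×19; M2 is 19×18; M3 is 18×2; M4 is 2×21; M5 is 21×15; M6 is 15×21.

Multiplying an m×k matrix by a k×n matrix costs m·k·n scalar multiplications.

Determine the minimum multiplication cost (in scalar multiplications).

3864

Adjacent pairs: M1M2 = 24·19·18 = 8208; M2M3 = 19·18·2 = 684; M3M4 = 18·2·21 = 756; M4M5 = 2·21·15 = 630; M5M6 = 21·15·21 = 6615.
Length 3: M1..M3: k=1: 0+684+24·19·2=1596; k=2: 8208+0+24·18·2=9072 → min 1596 | M2..M4: k=2: 0+756+19·18·21=7938; k=3: 684+0+19·2·21=1482 → min 1482 | M3..M5: k=3: 0+630+18·2·15=1170; k=4: 756+0+18·21·15=6426 → min 1170 | M4..M6: k=4: 0+6615+2·21·21=7497; k=5: 630+0+2·15·21=1260 → min 1260.
Length 4: M1..M4: k=1: 0+1482+24·19·21=11058; k=2: 8208+756+24·18·21=18036; k=3: 1596+0+24·2·21=2604 → min 2604 | M2..M5: k=2: 0+1170+19·18·15=6300; k=3: 684+630+19·2·15=1884; k=4: 1482+0+19·21·15=7467 → min 1884 | M3..M6: k=3: 0+1260+18·2·21=2016; k=4: 756+6615+18·21·21=15309; k=5: 1170+0+18·15·21=6840 → min 2016.
Length 5: M1..M5: k=1: 0+1884+24·19·15=8724; k=2: 8208+1170+24·18·15=15858; k=3: 1596+630+24·2·15=2946; k=4: 2604+0+24·21·15=10164 → min 2946 | M2..M6: k=2: 0+2016+19·18·21=9198; k=3: 684+1260+19·2·21=2742; k=4: 1482+6615+19·21·21=16476; k=5: 1884+0+19·15·21=7869 → min 2742.
Length 6: M1..M6: k=1: 0+2742+24·19·21=12318; k=2: 8208+2016+24·18·21=19296; k=3: 1596+1260+24·2·21=3864; k=4: 2604+6615+24·21·21=19803; k=5: 2946+0+24·15·21=10506 → min 3864.
Optimal order: ((M1(M2M3))((M4M5)M6)) with cost 3864.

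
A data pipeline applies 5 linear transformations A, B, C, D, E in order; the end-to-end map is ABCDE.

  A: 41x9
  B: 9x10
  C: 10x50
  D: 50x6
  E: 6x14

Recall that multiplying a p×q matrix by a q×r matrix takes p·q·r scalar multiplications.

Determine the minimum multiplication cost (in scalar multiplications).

9198

Adjacent pairs: AB = 41·9·10 = 3690; BC = 9·10·50 = 4500; CD = 10·50·6 = 3000; DE = 50·6·14 = 4200.
Length 3: A..C: k=1: 0+4500+41·9·50=22950; k=2: 3690+0+41·10·50=24190 → min 22950 | B..D: k=2: 0+3000+9·10·6=3540; k=3: 4500+0+9·50·6=7200 → min 3540 | C..E: k=3: 0+4200+10·50·14=11200; k=4: 3000+0+10·6·14=3840 → min 3840.
Length 4: A..D: k=1: 0+3540+41·9·6=5754; k=2: 3690+3000+41·10·6=9150; k=3: 22950+0+41·50·6=35250 → min 5754 | B..E: k=2: 0+3840+9·10·14=5100; k=3: 4500+4200+9·50·14=15000; k=4: 3540+0+9·6·14=4296 → min 4296.
Length 5: A..E: k=1: 0+4296+41·9·14=9462; k=2: 3690+3840+41·10·14=13270; k=3: 22950+4200+41·50·14=55850; k=4: 5754+0+41·6·14=9198 → min 9198.
Optimal order: ((A(B(CD)))E) with cost 9198.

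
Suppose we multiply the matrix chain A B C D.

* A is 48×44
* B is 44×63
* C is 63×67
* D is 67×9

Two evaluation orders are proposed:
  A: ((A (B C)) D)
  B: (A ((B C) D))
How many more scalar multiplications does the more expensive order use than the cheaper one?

124908

Order A = ((A (B C)) D): (B C): 44×63 by 63×67 → 44×67, cost 44·63·67 = 185724; (A (B C)): 48×44 by 44×67 → 48×67, cost 48·44·67 = 141504; cumulative 327228; ((A (B C)) D): 48×67 by 67×9 → 48×9, cost 48·67·9 = 28944; cumulative 356172. Total 356172.
Order B = (A ((B C) D)): (B C): 44×63 by 63×67 → 44×67, cost 44·63·67 = 185724; ((B C) D): 44×67 by 67×9 → 44×9, cost 44·67·9 = 26532; cumulative 212256; (A ((B C) D)): 48×44 by 44×9 → 48×9, cost 48·44·9 = 19008; cumulative 231264. Total 231264.
Difference: |356172 − 231264| = 124908.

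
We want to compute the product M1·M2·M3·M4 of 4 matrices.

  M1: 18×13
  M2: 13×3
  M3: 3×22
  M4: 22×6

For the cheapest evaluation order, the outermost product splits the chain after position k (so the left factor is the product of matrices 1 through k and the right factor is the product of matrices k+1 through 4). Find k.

Adjacent pairs: M1M2 = 18·13·3 = 702; M2M3 = 13·3·22 = 858; M3M4 = 3·22·6 = 396.
Length 3: M1..M3: k=1: 0+858+18·13·22=6006; k=2: 702+0+18·3·22=1890 → min 1890 | M2..M4: k=2: 0+396+13·3·6=630; k=3: 858+0+13·22·6=2574 → min 630.
Top-level splits: k=1: (M1..M1)·(M2..M4) → 0+630+18·13·6 = 2034; k=2: (M1..M2)·(M3..M4) → 702+396+18·3·6 = 1422; k=3: (M1..M3)·(M4..M4) → 1890+0+18·22·6 = 4266.
Best split is after M2, i.e. k = 2.

2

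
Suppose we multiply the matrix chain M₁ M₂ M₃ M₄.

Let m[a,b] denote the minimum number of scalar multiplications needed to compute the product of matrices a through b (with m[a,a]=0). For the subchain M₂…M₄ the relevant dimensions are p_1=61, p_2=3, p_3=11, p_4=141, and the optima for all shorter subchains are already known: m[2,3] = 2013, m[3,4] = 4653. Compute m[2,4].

m[2,4] = min over k∈[2,3] of m[2,k]+m[k+1,4]+p_{1}·p_k·p_{4}.
k=2: 0 + 4653 + 61·3·141 = 30456; k=3: 2013 + 0 + 61·11·141 = 96624.
Minimum: 30456 at k=2.

30456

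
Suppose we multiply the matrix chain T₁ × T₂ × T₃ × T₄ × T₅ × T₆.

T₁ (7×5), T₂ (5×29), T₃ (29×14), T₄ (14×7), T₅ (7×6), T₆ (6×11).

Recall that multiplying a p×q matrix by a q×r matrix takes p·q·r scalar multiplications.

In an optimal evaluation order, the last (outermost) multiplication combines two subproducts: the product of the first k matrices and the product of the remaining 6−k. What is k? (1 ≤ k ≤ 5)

5

Adjacent pairs: T₁T₂ = 7·5·29 = 1015; T₂T₃ = 5·29·14 = 2030; T₃T₄ = 29·14·7 = 2842; T₄T₅ = 14·7·6 = 588; T₅T₆ = 7·6·11 = 462.
Length 3: T₁..T₃: k=1: 0+2030+7·5·14=2520; k=2: 1015+0+7·29·14=3857 → min 2520 | T₂..T₄: k=2: 0+2842+5·29·7=3857; k=3: 2030+0+5·14·7=2520 → min 2520 | T₃..T₅: k=3: 0+588+29·14·6=3024; k=4: 2842+0+29·7·6=4060 → min 3024 | T₄..T₆: k=4: 0+462+14·7·11=1540; k=5: 588+0+14·6·11=1512 → min 1512.
Length 4: T₁..T₄: k=1: 0+2520+7·5·7=2765; k=2: 1015+2842+7·29·7=5278; k=3: 2520+0+7·14·7=3206 → min 2765 | T₂..T₅: k=2: 0+3024+5·29·6=3894; k=3: 2030+588+5·14·6=3038; k=4: 2520+0+5·7·6=2730 → min 2730 | T₃..T₆: k=3: 0+1512+29·14·11=5978; k=4: 2842+462+29·7·11=5537; k=5: 3024+0+29·6·11=4938 → min 4938.
Length 5: T₁..T₅: k=1: 0+2730+7·5·6=2940; k=2: 1015+3024+7·29·6=5257; k=3: 2520+588+7·14·6=3696; k=4: 2765+0+7·7·6=3059 → min 2940 | T₂..T₆: k=2: 0+4938+5·29·11=6533; k=3: 2030+1512+5·14·11=4312; k=4: 2520+462+5·7·11=3367; k=5: 2730+0+5·6·11=3060 → min 3060.
Top-level splits: k=1: (T₁..T₁)·(T₂..T₆) → 0+3060+7·5·11 = 3445; k=2: (T₁..T₂)·(T₃..T₆) → 1015+4938+7·29·11 = 8186; k=3: (T₁..T₃)·(T₄..T₆) → 2520+1512+7·14·11 = 5110; k=4: (T₁..T₄)·(T₅..T₆) → 2765+462+7·7·11 = 3766; k=5: (T₁..T₅)·(T₆..T₆) → 2940+0+7·6·11 = 3402.
Best split is after T₅, i.e. k = 5.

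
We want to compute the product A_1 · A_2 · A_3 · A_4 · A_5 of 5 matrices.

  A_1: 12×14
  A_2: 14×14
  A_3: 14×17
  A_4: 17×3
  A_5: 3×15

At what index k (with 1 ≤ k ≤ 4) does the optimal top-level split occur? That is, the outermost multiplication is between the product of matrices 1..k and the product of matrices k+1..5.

4

Adjacent pairs: A_1A_2 = 12·14·14 = 2352; A_2A_3 = 14·14·17 = 3332; A_3A_4 = 14·17·3 = 714; A_4A_5 = 17·3·15 = 765.
Length 3: A_1..A_3: k=1: 0+3332+12·14·17=6188; k=2: 2352+0+12·14·17=5208 → min 5208 | A_2..A_4: k=2: 0+714+14·14·3=1302; k=3: 3332+0+14·17·3=4046 → min 1302 | A_3..A_5: k=3: 0+765+14·17·15=4335; k=4: 714+0+14·3·15=1344 → min 1344.
Length 4: A_1..A_4: k=1: 0+1302+12·14·3=1806; k=2: 2352+714+12·14·3=3570; k=3: 5208+0+12·17·3=5820 → min 1806 | A_2..A_5: k=2: 0+1344+14·14·15=4284; k=3: 3332+765+14·17·15=7667; k=4: 1302+0+14·3·15=1932 → min 1932.
Top-level splits: k=1: (A_1..A_1)·(A_2..A_5) → 0+1932+12·14·15 = 4452; k=2: (A_1..A_2)·(A_3..A_5) → 2352+1344+12·14·15 = 6216; k=3: (A_1..A_3)·(A_4..A_5) → 5208+765+12·17·15 = 9033; k=4: (A_1..A_4)·(A_5..A_5) → 1806+0+12·3·15 = 2346.
Best split is after A_4, i.e. k = 4.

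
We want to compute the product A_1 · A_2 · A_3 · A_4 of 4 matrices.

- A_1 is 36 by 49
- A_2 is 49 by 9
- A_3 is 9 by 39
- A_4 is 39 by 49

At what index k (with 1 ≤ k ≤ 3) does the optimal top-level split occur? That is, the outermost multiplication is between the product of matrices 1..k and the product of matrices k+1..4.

Adjacent pairs: A_1A_2 = 36·49·9 = 15876; A_2A_3 = 49·9·39 = 17199; A_3A_4 = 9·39·49 = 17199.
Length 3: A_1..A_3: k=1: 0+17199+36·49·39=85995; k=2: 15876+0+36·9·39=28512 → min 28512 | A_2..A_4: k=2: 0+17199+49·9·49=38808; k=3: 17199+0+49·39·49=110838 → min 38808.
Top-level splits: k=1: (A_1..A_1)·(A_2..A_4) → 0+38808+36·49·49 = 125244; k=2: (A_1..A_2)·(A_3..A_4) → 15876+17199+36·9·49 = 48951; k=3: (A_1..A_3)·(A_4..A_4) → 28512+0+36·39·49 = 97308.
Best split is after A_2, i.e. k = 2.

2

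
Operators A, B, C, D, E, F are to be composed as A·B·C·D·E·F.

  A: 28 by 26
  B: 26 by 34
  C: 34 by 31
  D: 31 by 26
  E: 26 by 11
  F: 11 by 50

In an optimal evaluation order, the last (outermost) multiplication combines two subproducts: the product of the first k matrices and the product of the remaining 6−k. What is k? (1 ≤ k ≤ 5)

5

Adjacent pairs: AB = 28·26·34 = 24752; BC = 26·34·31 = 27404; CD = 34·31·26 = 27404; DE = 31·26·11 = 8866; EF = 26·11·50 = 14300.
Length 3: A..C: k=1: 0+27404+28·26·31=49972; k=2: 24752+0+28·34·31=54264 → min 49972 | B..D: k=2: 0+27404+26·34·26=50388; k=3: 27404+0+26·31·26=48360 → min 48360 | C..E: k=3: 0+8866+34·31·11=20460; k=4: 27404+0+34·26·11=37128 → min 20460 | D..F: k=4: 0+14300+31·26·50=54600; k=5: 8866+0+31·11·50=25916 → min 25916.
Length 4: A..D: k=1: 0+48360+28·26·26=67288; k=2: 24752+27404+28·34·26=76908; k=3: 49972+0+28·31·26=72540 → min 67288 | B..E: k=2: 0+20460+26·34·11=30184; k=3: 27404+8866+26·31·11=45136; k=4: 48360+0+26·26·11=55796 → min 30184 | C..F: k=3: 0+25916+34·31·50=78616; k=4: 27404+14300+34·26·50=85904; k=5: 20460+0+34·11·50=39160 → min 39160.
Length 5: A..E: k=1: 0+30184+28·26·11=38192; k=2: 24752+20460+28·34·11=55684; k=3: 49972+8866+28·31·11=68386; k=4: 67288+0+28·26·11=75296 → min 38192 | B..F: k=2: 0+39160+26·34·50=83360; k=3: 27404+25916+26·31·50=93620; k=4: 48360+14300+26·26·50=96460; k=5: 30184+0+26·11·50=44484 → min 44484.
Top-level splits: k=1: (A..A)·(B..F) → 0+44484+28·26·50 = 80884; k=2: (A..B)·(C..F) → 24752+39160+28·34·50 = 111512; k=3: (A..C)·(D..F) → 49972+25916+28·31·50 = 119288; k=4: (A..D)·(E..F) → 67288+14300+28·26·50 = 117988; k=5: (A..E)·(F..F) → 38192+0+28·11·50 = 53592.
Best split is after E, i.e. k = 5.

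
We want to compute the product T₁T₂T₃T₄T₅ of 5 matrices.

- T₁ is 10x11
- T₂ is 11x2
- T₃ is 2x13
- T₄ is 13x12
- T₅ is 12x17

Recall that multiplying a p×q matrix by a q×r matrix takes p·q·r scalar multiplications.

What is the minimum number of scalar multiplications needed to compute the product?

Adjacent pairs: T₁T₂ = 10·11·2 = 220; T₂T₃ = 11·2·13 = 286; T₃T₄ = 2·13·12 = 312; T₄T₅ = 13·12·17 = 2652.
Length 3: T₁..T₃: k=1: 0+286+10·11·13=1716; k=2: 220+0+10·2·13=480 → min 480 | T₂..T₄: k=2: 0+312+11·2·12=576; k=3: 286+0+11·13·12=2002 → min 576 | T₃..T₅: k=3: 0+2652+2·13·17=3094; k=4: 312+0+2·12·17=720 → min 720.
Length 4: T₁..T₄: k=1: 0+576+10·11·12=1896; k=2: 220+312+10·2·12=772; k=3: 480+0+10·13·12=2040 → min 772 | T₂..T₅: k=2: 0+720+11·2·17=1094; k=3: 286+2652+11·13·17=5369; k=4: 576+0+11·12·17=2820 → min 1094.
Length 5: T₁..T₅: k=1: 0+1094+10·11·17=2964; k=2: 220+720+10·2·17=1280; k=3: 480+2652+10·13·17=5342; k=4: 772+0+10·12·17=2812 → min 1280.
Optimal order: ((T₁T₂)((T₃T₄)T₅)) with cost 1280.

1280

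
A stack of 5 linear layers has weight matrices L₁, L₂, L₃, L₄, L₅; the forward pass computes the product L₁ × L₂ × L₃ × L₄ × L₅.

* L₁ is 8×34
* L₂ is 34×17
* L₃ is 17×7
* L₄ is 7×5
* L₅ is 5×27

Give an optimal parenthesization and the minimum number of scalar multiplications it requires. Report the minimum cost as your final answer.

5925

Adjacent pairs: L₁L₂ = 8·34·17 = 4624; L₂L₃ = 34·17·7 = 4046; L₃L₄ = 17·7·5 = 595; L₄L₅ = 7·5·27 = 945.
Length 3: L₁..L₃: k=1: 0+4046+8·34·7=5950; k=2: 4624+0+8·17·7=5576 → min 5576 | L₂..L₄: k=2: 0+595+34·17·5=3485; k=3: 4046+0+34·7·5=5236 → min 3485 | L₃..L₅: k=3: 0+945+17·7·27=4158; k=4: 595+0+17·5·27=2890 → min 2890.
Length 4: L₁..L₄: k=1: 0+3485+8·34·5=4845; k=2: 4624+595+8·17·5=5899; k=3: 5576+0+8·7·5=5856 → min 4845 | L₂..L₅: k=2: 0+2890+34·17·27=18496; k=3: 4046+945+34·7·27=11417; k=4: 3485+0+34·5·27=8075 → min 8075.
Length 5: L₁..L₅: k=1: 0+8075+8·34·27=15419; k=2: 4624+2890+8·17·27=11186; k=3: 5576+945+8·7·27=8033; k=4: 4845+0+8·5·27=5925 → min 5925.
Optimal parenthesization: ((L₁ × (L₂ × (L₃ × L₄))) × L₅) with cost 5925.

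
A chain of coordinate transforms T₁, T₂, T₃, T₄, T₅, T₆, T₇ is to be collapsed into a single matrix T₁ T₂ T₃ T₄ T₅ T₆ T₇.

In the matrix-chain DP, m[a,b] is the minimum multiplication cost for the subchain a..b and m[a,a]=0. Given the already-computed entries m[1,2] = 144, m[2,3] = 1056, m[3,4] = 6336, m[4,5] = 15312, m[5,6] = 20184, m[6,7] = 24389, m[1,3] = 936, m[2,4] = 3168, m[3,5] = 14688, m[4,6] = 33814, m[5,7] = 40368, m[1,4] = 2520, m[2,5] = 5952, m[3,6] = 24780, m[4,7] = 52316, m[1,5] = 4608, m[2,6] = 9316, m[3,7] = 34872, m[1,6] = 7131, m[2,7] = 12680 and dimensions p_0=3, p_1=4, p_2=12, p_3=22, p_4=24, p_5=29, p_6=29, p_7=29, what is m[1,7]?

m[1,7] = min over k∈[1,6] of m[1,k]+m[k+1,7]+p_{0}·p_k·p_{7}.
k=1: 0 + 12680 + 3·4·29 = 13028; k=2: 144 + 34872 + 3·12·29 = 36060; k=3: 936 + 52316 + 3·22·29 = 55166; k=4: 2520 + 40368 + 3·24·29 = 44976; k=5: 4608 + 24389 + 3·29·29 = 31520; k=6: 7131 + 0 + 3·29·29 = 9654.
Minimum: 9654 at k=6.

9654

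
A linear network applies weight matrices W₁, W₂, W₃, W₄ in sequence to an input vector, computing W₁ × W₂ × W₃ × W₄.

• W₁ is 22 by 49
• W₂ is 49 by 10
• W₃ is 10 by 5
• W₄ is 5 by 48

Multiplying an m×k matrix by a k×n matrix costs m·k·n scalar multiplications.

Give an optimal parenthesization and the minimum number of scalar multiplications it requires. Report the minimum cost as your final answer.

Adjacent pairs: W₁W₂ = 22·49·10 = 10780; W₂W₃ = 49·10·5 = 2450; W₃W₄ = 10·5·48 = 2400.
Length 3: W₁..W₃: k=1: 0+2450+22·49·5=7840; k=2: 10780+0+22·10·5=11880 → min 7840 | W₂..W₄: k=2: 0+2400+49·10·48=25920; k=3: 2450+0+49·5·48=14210 → min 14210.
Length 4: W₁..W₄: k=1: 0+14210+22·49·48=65954; k=2: 10780+2400+22·10·48=23740; k=3: 7840+0+22·5·48=13120 → min 13120.
Optimal parenthesization: ((W₁ × (W₂ × W₃)) × W₄) with cost 13120.

13120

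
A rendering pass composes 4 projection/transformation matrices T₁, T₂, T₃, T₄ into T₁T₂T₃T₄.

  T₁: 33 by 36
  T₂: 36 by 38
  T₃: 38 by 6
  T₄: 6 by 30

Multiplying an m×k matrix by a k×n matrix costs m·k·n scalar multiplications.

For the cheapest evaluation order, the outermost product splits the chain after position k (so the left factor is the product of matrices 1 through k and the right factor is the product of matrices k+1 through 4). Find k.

Adjacent pairs: T₁T₂ = 33·36·38 = 45144; T₂T₃ = 36·38·6 = 8208; T₃T₄ = 38·6·30 = 6840.
Length 3: T₁..T₃: k=1: 0+8208+33·36·6=15336; k=2: 45144+0+33·38·6=52668 → min 15336 | T₂..T₄: k=2: 0+6840+36·38·30=47880; k=3: 8208+0+36·6·30=14688 → min 14688.
Top-level splits: k=1: (T₁..T₁)·(T₂..T₄) → 0+14688+33·36·30 = 50328; k=2: (T₁..T₂)·(T₃..T₄) → 45144+6840+33·38·30 = 89604; k=3: (T₁..T₃)·(T₄..T₄) → 15336+0+33·6·30 = 21276.
Best split is after T₃, i.e. k = 3.

3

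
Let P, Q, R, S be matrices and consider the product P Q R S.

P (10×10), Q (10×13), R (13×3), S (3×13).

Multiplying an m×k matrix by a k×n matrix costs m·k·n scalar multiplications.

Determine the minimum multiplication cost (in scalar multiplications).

1080

Adjacent pairs: PQ = 10·10·13 = 1300; QR = 10·13·3 = 390; RS = 13·3·13 = 507.
Length 3: P..R: k=1: 0+390+10·10·3=690; k=2: 1300+0+10·13·3=1690 → min 690 | Q..S: k=2: 0+507+10·13·13=2197; k=3: 390+0+10·3·13=780 → min 780.
Length 4: P..S: k=1: 0+780+10·10·13=2080; k=2: 1300+507+10·13·13=3497; k=3: 690+0+10·3·13=1080 → min 1080.
Optimal order: ((P (Q R)) S) with cost 1080.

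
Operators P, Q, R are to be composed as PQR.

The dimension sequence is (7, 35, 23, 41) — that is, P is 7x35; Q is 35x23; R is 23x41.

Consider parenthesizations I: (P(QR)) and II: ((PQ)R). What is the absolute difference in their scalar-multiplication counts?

Order I = (P(QR)): (QR): 35×23 by 23×41 → 35×41, cost 35·23·41 = 33005; (P(QR)): 7×35 by 35×41 → 7×41, cost 7·35·41 = 10045; cumulative 43050. Total 43050.
Order II = ((PQ)R): (PQ): 7×35 by 35×23 → 7×23, cost 7·35·23 = 5635; ((PQ)R): 7×23 by 23×41 → 7×41, cost 7·23·41 = 6601; cumulative 12236. Total 12236.
Difference: |43050 − 12236| = 30814.

30814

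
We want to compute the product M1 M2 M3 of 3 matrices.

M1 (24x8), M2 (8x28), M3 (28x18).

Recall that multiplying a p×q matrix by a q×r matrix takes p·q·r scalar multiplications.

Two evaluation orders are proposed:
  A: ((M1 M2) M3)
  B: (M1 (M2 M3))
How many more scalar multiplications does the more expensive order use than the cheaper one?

9984

Order A = ((M1 M2) M3): (M1 M2): 24×8 by 8×28 → 24×28, cost 24·8·28 = 5376; ((M1 M2) M3): 24×28 by 28×18 → 24×18, cost 24·28·18 = 12096; cumulative 17472. Total 17472.
Order B = (M1 (M2 M3)): (M2 M3): 8×28 by 28×18 → 8×18, cost 8·28·18 = 4032; (M1 (M2 M3)): 24×8 by 8×18 → 24×18, cost 24·8·18 = 3456; cumulative 7488. Total 7488.
Difference: |17472 − 7488| = 9984.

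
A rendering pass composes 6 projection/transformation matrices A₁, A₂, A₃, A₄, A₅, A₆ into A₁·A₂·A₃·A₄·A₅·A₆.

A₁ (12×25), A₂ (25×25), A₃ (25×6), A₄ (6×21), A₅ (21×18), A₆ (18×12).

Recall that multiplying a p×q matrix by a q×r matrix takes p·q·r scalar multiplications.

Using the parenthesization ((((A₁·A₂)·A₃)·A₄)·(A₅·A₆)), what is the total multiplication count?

18372

(A₁·A₂): 12×25 by 25×25 → 12×25, cost 12·25·25 = 7500
((A₁·A₂)·A₃): 12×25 by 25×6 → 12×6, cost 12·25·6 = 1800; cumulative 9300
(((A₁·A₂)·A₃)·A₄): 12×6 by 6×21 → 12×21, cost 12·6·21 = 1512; cumulative 10812
(A₅·A₆): 21×18 by 18×12 → 21×12, cost 21·18·12 = 4536
((((A₁·A₂)·A₃)·A₄)·(A₅·A₆)): 12×21 by 21×12 → 12×12, cost 12·21·12 = 3024; cumulative 18372
Total: 18372 scalar multiplications.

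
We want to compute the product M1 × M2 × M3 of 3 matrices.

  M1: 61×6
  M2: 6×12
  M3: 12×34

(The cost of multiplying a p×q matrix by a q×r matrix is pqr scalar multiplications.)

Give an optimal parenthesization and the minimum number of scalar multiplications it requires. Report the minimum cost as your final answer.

(M1 × (M2 × M3)): cost 14892.
((M1 × M2) × M3): cost 29280.
Optimal: (M1 × (M2 × M3)) with cost 14892.

14892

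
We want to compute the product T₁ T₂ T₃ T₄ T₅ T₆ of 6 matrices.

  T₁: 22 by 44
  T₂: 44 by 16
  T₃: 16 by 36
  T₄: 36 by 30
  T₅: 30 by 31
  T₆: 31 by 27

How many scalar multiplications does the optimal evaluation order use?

Adjacent pairs: T₁T₂ = 22·44·16 = 15488; T₂T₃ = 44·16·36 = 25344; T₃T₄ = 16·36·30 = 17280; T₄T₅ = 36·30·31 = 33480; T₅T₆ = 30·31·27 = 25110.
Length 3: T₁..T₃: k=1: 0+25344+22·44·36=60192; k=2: 15488+0+22·16·36=28160 → min 28160 | T₂..T₄: k=2: 0+17280+44·16·30=38400; k=3: 25344+0+44·36·30=72864 → min 38400 | T₃..T₅: k=3: 0+33480+16·36·31=51336; k=4: 17280+0+16·30·31=32160 → min 32160 | T₄..T₆: k=4: 0+25110+36·30·27=54270; k=5: 33480+0+36·31·27=63612 → min 54270.
Length 4: T₁..T₄: k=1: 0+38400+22·44·30=67440; k=2: 15488+17280+22·16·30=43328; k=3: 28160+0+22·36·30=51920 → min 43328 | T₂..T₅: k=2: 0+32160+44·16·31=53984; k=3: 25344+33480+44·36·31=107928; k=4: 38400+0+44·30·31=79320 → min 53984 | T₃..T₆: k=3: 0+54270+16·36·27=69822; k=4: 17280+25110+16·30·27=55350; k=5: 32160+0+16·31·27=45552 → min 45552.
Length 5: T₁..T₅: k=1: 0+53984+22·44·31=83992; k=2: 15488+32160+22·16·31=58560; k=3: 28160+33480+22·36·31=86192; k=4: 43328+0+22·30·31=63788 → min 58560 | T₂..T₆: k=2: 0+45552+44·16·27=64560; k=3: 25344+54270+44·36·27=122382; k=4: 38400+25110+44·30·27=99150; k=5: 53984+0+44·31·27=90812 → min 64560.
Length 6: T₁..T₆: k=1: 0+64560+22·44·27=90696; k=2: 15488+45552+22·16·27=70544; k=3: 28160+54270+22·36·27=103814; k=4: 43328+25110+22·30·27=86258; k=5: 58560+0+22·31·27=76974 → min 70544.
Optimal order: ((T₁ T₂) (((T₃ T₄) T₅) T₆)) with cost 70544.

70544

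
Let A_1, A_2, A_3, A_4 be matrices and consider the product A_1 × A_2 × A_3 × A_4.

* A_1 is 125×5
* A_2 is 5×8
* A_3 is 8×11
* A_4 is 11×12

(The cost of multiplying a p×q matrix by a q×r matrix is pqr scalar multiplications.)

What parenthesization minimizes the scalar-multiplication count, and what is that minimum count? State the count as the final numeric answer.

8600

Adjacent pairs: A_1A_2 = 125·5·8 = 5000; A_2A_3 = 5·8·11 = 440; A_3A_4 = 8·11·12 = 1056.
Length 3: A_1..A_3: k=1: 0+440+125·5·11=7315; k=2: 5000+0+125·8·11=16000 → min 7315 | A_2..A_4: k=2: 0+1056+5·8·12=1536; k=3: 440+0+5·11·12=1100 → min 1100.
Length 4: A_1..A_4: k=1: 0+1100+125·5·12=8600; k=2: 5000+1056+125·8·12=18056; k=3: 7315+0+125·11·12=23815 → min 8600.
Optimal parenthesization: (A_1 × ((A_2 × A_3) × A_4)) with cost 8600.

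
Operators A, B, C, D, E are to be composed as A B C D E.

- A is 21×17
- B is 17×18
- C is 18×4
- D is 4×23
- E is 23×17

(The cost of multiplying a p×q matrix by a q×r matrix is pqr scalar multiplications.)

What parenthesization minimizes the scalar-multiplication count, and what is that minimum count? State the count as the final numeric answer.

5644

Adjacent pairs: AB = 21·17·18 = 6426; BC = 17·18·4 = 1224; CD = 18·4·23 = 1656; DE = 4·23·17 = 1564.
Length 3: A..C: k=1: 0+1224+21·17·4=2652; k=2: 6426+0+21·18·4=7938 → min 2652 | B..D: k=2: 0+1656+17·18·23=8694; k=3: 1224+0+17·4·23=2788 → min 2788 | C..E: k=3: 0+1564+18·4·17=2788; k=4: 1656+0+18·23·17=8694 → min 2788.
Length 4: A..D: k=1: 0+2788+21·17·23=10999; k=2: 6426+1656+21·18·23=16776; k=3: 2652+0+21·4·23=4584 → min 4584 | B..E: k=2: 0+2788+17·18·17=7990; k=3: 1224+1564+17·4·17=3944; k=4: 2788+0+17·23·17=9435 → min 3944.
Length 5: A..E: k=1: 0+3944+21·17·17=10013; k=2: 6426+2788+21·18·17=15640; k=3: 2652+1564+21·4·17=5644; k=4: 4584+0+21·23·17=12795 → min 5644.
Optimal parenthesization: ((A (B C)) (D E)) with cost 5644.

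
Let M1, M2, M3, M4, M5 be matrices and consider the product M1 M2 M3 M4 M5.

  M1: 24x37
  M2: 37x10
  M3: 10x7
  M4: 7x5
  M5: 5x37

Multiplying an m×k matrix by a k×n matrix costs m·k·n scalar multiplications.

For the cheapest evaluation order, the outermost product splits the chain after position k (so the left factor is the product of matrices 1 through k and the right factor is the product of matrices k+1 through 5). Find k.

4

Adjacent pairs: M1M2 = 24·37·10 = 8880; M2M3 = 37·10·7 = 2590; M3M4 = 10·7·5 = 350; M4M5 = 7·5·37 = 1295.
Length 3: M1..M3: k=1: 0+2590+24·37·7=8806; k=2: 8880+0+24·10·7=10560 → min 8806 | M2..M4: k=2: 0+350+37·10·5=2200; k=3: 2590+0+37·7·5=3885 → min 2200 | M3..M5: k=3: 0+1295+10·7·37=3885; k=4: 350+0+10·5·37=2200 → min 2200.
Length 4: M1..M4: k=1: 0+2200+24·37·5=6640; k=2: 8880+350+24·10·5=10430; k=3: 8806+0+24·7·5=9646 → min 6640 | M2..M5: k=2: 0+2200+37·10·37=15890; k=3: 2590+1295+37·7·37=13468; k=4: 2200+0+37·5·37=9045 → min 9045.
Top-level splits: k=1: (M1..M1)·(M2..M5) → 0+9045+24·37·37 = 41901; k=2: (M1..M2)·(M3..M5) → 8880+2200+24·10·37 = 19960; k=3: (M1..M3)·(M4..M5) → 8806+1295+24·7·37 = 16317; k=4: (M1..M4)·(M5..M5) → 6640+0+24·5·37 = 11080.
Best split is after M4, i.e. k = 4.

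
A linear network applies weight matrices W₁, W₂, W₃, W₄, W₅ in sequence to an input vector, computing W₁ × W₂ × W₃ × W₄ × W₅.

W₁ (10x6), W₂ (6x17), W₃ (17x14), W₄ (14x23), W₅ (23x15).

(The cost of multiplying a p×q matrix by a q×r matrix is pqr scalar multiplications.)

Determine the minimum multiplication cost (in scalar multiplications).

6330

Adjacent pairs: W₁W₂ = 10·6·17 = 1020; W₂W₃ = 6·17·14 = 1428; W₃W₄ = 17·14·23 = 5474; W₄W₅ = 14·23·15 = 4830.
Length 3: W₁..W₃: k=1: 0+1428+10·6·14=2268; k=2: 1020+0+10·17·14=3400 → min 2268 | W₂..W₄: k=2: 0+5474+6·17·23=7820; k=3: 1428+0+6·14·23=3360 → min 3360 | W₃..W₅: k=3: 0+4830+17·14·15=8400; k=4: 5474+0+17·23·15=11339 → min 8400.
Length 4: W₁..W₄: k=1: 0+3360+10·6·23=4740; k=2: 1020+5474+10·17·23=10404; k=3: 2268+0+10·14·23=5488 → min 4740 | W₂..W₅: k=2: 0+8400+6·17·15=9930; k=3: 1428+4830+6·14·15=7518; k=4: 3360+0+6·23·15=5430 → min 5430.
Length 5: W₁..W₅: k=1: 0+5430+10·6·15=6330; k=2: 1020+8400+10·17·15=11970; k=3: 2268+4830+10·14·15=9198; k=4: 4740+0+10·23·15=8190 → min 6330.
Optimal order: (W₁ × (((W₂ × W₃) × W₄) × W₅)) with cost 6330.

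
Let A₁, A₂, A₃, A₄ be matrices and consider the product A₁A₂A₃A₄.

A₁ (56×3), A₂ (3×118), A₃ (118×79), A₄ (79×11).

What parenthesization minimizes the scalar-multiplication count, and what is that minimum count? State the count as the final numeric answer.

32421

Adjacent pairs: A₁A₂ = 56·3·118 = 19824; A₂A₃ = 3·118·79 = 27966; A₃A₄ = 118·79·11 = 102542.
Length 3: A₁..A₃: k=1: 0+27966+56·3·79=41238; k=2: 19824+0+56·118·79=541856 → min 41238 | A₂..A₄: k=2: 0+102542+3·118·11=106436; k=3: 27966+0+3·79·11=30573 → min 30573.
Length 4: A₁..A₄: k=1: 0+30573+56·3·11=32421; k=2: 19824+102542+56·118·11=195054; k=3: 41238+0+56·79·11=89902 → min 32421.
Optimal parenthesization: (A₁((A₂A₃)A₄)) with cost 32421.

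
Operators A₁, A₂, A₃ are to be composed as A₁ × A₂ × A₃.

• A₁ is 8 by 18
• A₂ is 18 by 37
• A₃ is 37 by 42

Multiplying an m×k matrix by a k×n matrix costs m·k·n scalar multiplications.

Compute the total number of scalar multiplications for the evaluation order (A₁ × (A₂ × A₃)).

(A₂ × A₃): 18×37 by 37×42 → 18×42, cost 18·37·42 = 27972
(A₁ × (A₂ × A₃)): 8×18 by 18×42 → 8×42, cost 8·18·42 = 6048; cumulative 34020
Total: 34020 scalar multiplications.

34020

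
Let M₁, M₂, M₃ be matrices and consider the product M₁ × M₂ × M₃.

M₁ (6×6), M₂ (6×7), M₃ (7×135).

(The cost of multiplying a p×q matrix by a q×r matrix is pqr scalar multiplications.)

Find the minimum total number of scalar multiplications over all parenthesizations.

Order (M₁ × (M₂ × M₃)): (M₂ × M₃): 6×7 by 7×135 → 6×135, cost 6·7·135 = 5670; (M₁ × (M₂ × M₃)): 6×6 by 6×135 → 6×135, cost 6·6·135 = 4860; cumulative 10530. Total 10530.
Order ((M₁ × M₂) × M₃): (M₁ × M₂): 6×6 by 6×7 → 6×7, cost 6·6·7 = 252; ((M₁ × M₂) × M₃): 6×7 by 7×135 → 6×135, cost 6·7·135 = 5670; cumulative 5922. Total 5922.
Minimum: 5922.

5922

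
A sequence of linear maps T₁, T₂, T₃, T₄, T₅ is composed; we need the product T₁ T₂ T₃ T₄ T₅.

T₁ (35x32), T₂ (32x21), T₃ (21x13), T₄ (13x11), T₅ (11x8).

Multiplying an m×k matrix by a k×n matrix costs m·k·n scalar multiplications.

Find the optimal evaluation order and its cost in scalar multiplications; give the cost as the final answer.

17664

Adjacent pairs: T₁T₂ = 35·32·21 = 23520; T₂T₃ = 32·21·13 = 8736; T₃T₄ = 21·13·11 = 3003; T₄T₅ = 13·11·8 = 1144.
Length 3: T₁..T₃: k=1: 0+8736+35·32·13=23296; k=2: 23520+0+35·21·13=33075 → min 23296 | T₂..T₄: k=2: 0+3003+32·21·11=10395; k=3: 8736+0+32·13·11=13312 → min 10395 | T₃..T₅: k=3: 0+1144+21·13·8=3328; k=4: 3003+0+21·11·8=4851 → min 3328.
Length 4: T₁..T₄: k=1: 0+10395+35·32·11=22715; k=2: 23520+3003+35·21·11=34608; k=3: 23296+0+35·13·11=28301 → min 22715 | T₂..T₅: k=2: 0+3328+32·21·8=8704; k=3: 8736+1144+32·13·8=13208; k=4: 10395+0+32·11·8=13211 → min 8704.
Length 5: T₁..T₅: k=1: 0+8704+35·32·8=17664; k=2: 23520+3328+35·21·8=32728; k=3: 23296+1144+35·13·8=28080; k=4: 22715+0+35·11·8=25795 → min 17664.
Optimal parenthesization: (T₁ (T₂ (T₃ (T₄ T₅)))) with cost 17664.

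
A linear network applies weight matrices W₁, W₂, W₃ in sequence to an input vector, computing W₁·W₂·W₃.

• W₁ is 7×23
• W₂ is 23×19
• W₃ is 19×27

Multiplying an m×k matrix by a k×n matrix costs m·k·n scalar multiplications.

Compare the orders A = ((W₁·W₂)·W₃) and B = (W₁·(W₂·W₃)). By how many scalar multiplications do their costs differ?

9496

Order A = ((W₁·W₂)·W₃): (W₁·W₂): 7×23 by 23×19 → 7×19, cost 7·23·19 = 3059; ((W₁·W₂)·W₃): 7×19 by 19×27 → 7×27, cost 7·19·27 = 3591; cumulative 6650. Total 6650.
Order B = (W₁·(W₂·W₃)): (W₂·W₃): 23×19 by 19×27 → 23×27, cost 23·19·27 = 11799; (W₁·(W₂·W₃)): 7×23 by 23×27 → 7×27, cost 7·23·27 = 4347; cumulative 16146. Total 16146.
Difference: |6650 − 16146| = 9496.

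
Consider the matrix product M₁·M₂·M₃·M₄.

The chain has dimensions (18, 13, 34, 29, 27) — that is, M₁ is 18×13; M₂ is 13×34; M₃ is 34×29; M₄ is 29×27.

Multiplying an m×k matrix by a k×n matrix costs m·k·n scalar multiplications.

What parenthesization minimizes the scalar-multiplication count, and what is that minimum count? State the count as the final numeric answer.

29315

Adjacent pairs: M₁M₂ = 18·13·34 = 7956; M₂M₃ = 13·34·29 = 12818; M₃M₄ = 34·29·27 = 26622.
Length 3: M₁..M₃: k=1: 0+12818+18·13·29=19604; k=2: 7956+0+18·34·29=25704 → min 19604 | M₂..M₄: k=2: 0+26622+13·34·27=38556; k=3: 12818+0+13·29·27=22997 → min 22997.
Length 4: M₁..M₄: k=1: 0+22997+18·13·27=29315; k=2: 7956+26622+18·34·27=51102; k=3: 19604+0+18·29·27=33698 → min 29315.
Optimal parenthesization: (M₁·((M₂·M₃)·M₄)) with cost 29315.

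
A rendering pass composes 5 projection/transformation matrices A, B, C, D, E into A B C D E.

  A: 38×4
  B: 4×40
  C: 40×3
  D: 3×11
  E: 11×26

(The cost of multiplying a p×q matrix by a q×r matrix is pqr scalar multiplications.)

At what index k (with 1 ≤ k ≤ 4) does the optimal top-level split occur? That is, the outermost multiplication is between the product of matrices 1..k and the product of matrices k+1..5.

Adjacent pairs: AB = 38·4·40 = 6080; BC = 4·40·3 = 480; CD = 40·3·11 = 1320; DE = 3·11·26 = 858.
Length 3: A..C: k=1: 0+480+38·4·3=936; k=2: 6080+0+38·40·3=10640 → min 936 | B..D: k=2: 0+1320+4·40·11=3080; k=3: 480+0+4·3·11=612 → min 612 | C..E: k=3: 0+858+40·3·26=3978; k=4: 1320+0+40·11·26=12760 → min 3978.
Length 4: A..D: k=1: 0+612+38·4·11=2284; k=2: 6080+1320+38·40·11=24120; k=3: 936+0+38·3·11=2190 → min 2190 | B..E: k=2: 0+3978+4·40·26=8138; k=3: 480+858+4·3·26=1650; k=4: 612+0+4·11·26=1756 → min 1650.
Top-level splits: k=1: (A..A)·(B..E) → 0+1650+38·4·26 = 5602; k=2: (A..B)·(C..E) → 6080+3978+38·40·26 = 49578; k=3: (A..C)·(D..E) → 936+858+38·3·26 = 4758; k=4: (A..D)·(E..E) → 2190+0+38·11·26 = 13058.
Best split is after C, i.e. k = 3.

3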